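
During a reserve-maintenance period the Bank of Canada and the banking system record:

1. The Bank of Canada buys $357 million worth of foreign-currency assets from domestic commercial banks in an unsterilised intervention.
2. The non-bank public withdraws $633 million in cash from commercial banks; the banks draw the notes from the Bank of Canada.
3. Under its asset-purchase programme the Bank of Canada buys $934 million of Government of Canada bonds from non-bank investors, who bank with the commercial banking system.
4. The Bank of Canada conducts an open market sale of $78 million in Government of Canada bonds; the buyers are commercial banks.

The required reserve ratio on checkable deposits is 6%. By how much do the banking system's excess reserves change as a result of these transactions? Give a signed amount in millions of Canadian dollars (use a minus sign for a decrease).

FX purchase $357 million: reserves +$357M, deposits 0.
Currency withdrawal $633 million: reserves −$633M, deposits −$633M.
Asset purchase (from non-banks) $934 million: reserves +$934M, deposits +$934M.
OMO sale (to banks) $78 million: reserves −$78M, deposits 0.
Totals: Δreserves = +$580M, Δdeposits = +$301M.
Δrequired reserves = 6% × +$301M = +$18.06M.
Δexcess reserves = Δreserves − Δrequired = +$580M − (+$18.06M) = +$561.94 million.

+$561.94 million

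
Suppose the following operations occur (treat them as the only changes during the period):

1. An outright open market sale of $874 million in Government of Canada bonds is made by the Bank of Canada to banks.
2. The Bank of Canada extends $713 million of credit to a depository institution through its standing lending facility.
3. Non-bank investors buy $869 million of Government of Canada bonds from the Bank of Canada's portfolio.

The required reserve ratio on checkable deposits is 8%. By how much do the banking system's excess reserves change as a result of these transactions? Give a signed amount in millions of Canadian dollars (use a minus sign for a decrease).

OMO sale (to banks) $874 million: reserves −$874M, deposits 0.
Discount-window loan $713 million: reserves +$713M, deposits 0.
Asset sale (to non-banks) $869 million: reserves −$869M, deposits −$869M.
Totals: Δreserves = −$1030M, Δdeposits = −$869M.
Δrequired reserves = 8% × −$869M = −$69.52M.
Δexcess reserves = Δreserves − Δrequired = −$1030M − (−$69.52M) = -$960.48 million.

-$960.48 million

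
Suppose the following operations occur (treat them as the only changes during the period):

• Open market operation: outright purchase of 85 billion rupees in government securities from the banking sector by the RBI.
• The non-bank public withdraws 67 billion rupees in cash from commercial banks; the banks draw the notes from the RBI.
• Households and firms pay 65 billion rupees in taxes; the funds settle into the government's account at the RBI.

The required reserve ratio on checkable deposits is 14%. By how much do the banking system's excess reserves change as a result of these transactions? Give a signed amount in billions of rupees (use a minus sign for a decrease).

-28.52 billion

OMO purchase (from banks) 85 billion rupees: reserves +85B, deposits 0.
Currency withdrawal 67 billion rupees: reserves −67B, deposits −67B.
Government account inflow 65 billion rupees: reserves −65B, deposits −65B.
Totals: Δreserves = −47B, Δdeposits = −132B.
Δrequired reserves = 14% × −132B = −18.48B.
Δexcess reserves = Δreserves − Δrequired = −47B − (−18.48B) = -28.52 billion.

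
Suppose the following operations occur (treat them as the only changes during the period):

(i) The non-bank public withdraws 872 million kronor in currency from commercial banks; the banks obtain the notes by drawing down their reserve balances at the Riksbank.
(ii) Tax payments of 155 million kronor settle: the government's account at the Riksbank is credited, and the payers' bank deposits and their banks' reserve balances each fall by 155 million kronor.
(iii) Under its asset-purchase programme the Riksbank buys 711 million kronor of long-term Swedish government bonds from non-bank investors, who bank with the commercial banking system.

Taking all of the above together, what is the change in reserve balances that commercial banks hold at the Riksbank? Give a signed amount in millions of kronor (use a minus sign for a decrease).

Currency withdrawal 872 million kronor: banks swap reserves for currency → −872M.
Government account inflow 155 million kronor: funds move from bank reserves into the government account → −155M.
Asset purchase (from non-banks) 711 million kronor: the Riksbank pays by crediting reserve accounts → +711M.
Net: −872 − 155 + 711 = -316 million.

-316 million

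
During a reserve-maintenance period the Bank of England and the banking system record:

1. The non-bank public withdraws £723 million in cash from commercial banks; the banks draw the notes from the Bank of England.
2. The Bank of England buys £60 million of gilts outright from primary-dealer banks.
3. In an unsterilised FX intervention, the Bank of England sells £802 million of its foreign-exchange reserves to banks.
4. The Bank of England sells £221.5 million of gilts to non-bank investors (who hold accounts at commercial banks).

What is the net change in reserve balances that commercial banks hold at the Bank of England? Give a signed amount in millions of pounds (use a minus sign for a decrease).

-£1686.5 million

Bank of England balance sheet:
  Assets:      Securities −£161.5M, Foreign assets −£802M
  Liabilities: Bank reserves −£1686.5M, Currency in circulation +£723M
So the change in reserve balances that commercial banks hold at the Bank of England is -£1686.5 million.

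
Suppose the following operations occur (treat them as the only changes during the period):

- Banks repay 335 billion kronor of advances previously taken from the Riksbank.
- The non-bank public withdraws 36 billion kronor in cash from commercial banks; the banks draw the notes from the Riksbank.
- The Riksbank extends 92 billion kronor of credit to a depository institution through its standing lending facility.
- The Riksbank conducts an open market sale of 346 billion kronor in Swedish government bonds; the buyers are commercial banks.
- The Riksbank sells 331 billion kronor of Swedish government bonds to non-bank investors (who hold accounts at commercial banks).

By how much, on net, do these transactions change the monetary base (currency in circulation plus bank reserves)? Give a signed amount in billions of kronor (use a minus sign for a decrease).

-920 billion

Riksbank balance sheet:
  Assets:      Securities −677B, Loans to banks −243B
  Liabilities: Bank reserves −956B, Currency in circulation +36B
Monetary base = currency + reserves: +36B + (−956B) = -920 billion.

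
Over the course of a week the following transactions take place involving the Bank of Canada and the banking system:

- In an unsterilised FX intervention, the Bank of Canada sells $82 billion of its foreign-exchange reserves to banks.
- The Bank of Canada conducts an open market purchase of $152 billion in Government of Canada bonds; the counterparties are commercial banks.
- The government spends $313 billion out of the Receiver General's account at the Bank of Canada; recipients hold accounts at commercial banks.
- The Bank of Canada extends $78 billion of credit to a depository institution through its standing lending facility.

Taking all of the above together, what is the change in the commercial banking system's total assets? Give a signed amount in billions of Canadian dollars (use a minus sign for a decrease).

Bank of Canada balance sheet:
  Assets:      Securities +$152B, Loans to banks +$78B, Foreign assets −$82B
  Liabilities: Bank reserves +$461B, Government deposits −$313B
Commercial banking system:
  Assets:      Reserves at CB +$461B, Securities −$152B, Foreign assets +$82B
  Liabilities: Checkable deposits +$313B, Borrowings from CB +$78B
Change in total bank assets = +$391 billion.

+$391 billion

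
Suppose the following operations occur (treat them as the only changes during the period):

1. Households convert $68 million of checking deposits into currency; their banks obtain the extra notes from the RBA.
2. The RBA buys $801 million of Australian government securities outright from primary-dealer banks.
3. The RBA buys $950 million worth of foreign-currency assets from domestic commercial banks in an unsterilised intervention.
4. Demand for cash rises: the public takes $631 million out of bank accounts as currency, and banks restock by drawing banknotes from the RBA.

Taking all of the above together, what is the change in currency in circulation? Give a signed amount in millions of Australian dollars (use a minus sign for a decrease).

Currency withdrawal $68 million: notes leave the central bank → +$68M.
OMO purchase (from banks) $801 million: no currency enters or leaves circulation → 0.
FX purchase $950 million: no currency enters or leaves circulation → 0.
Currency withdrawal $631 million: notes leave the central bank → +$631M.
Net: 68 + 0 + 0 + 631 = +$699 million.

+$699 million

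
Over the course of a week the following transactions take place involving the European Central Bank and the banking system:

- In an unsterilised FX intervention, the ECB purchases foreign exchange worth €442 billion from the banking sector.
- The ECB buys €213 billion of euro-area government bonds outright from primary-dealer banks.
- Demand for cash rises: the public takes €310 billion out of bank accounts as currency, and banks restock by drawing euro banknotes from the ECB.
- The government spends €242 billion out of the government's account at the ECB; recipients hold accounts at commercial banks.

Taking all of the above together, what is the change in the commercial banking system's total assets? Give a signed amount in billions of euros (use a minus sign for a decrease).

-€68 billion

ECB balance sheet:
  Assets:      Securities +€213B, Foreign assets +€442B
  Liabilities: Bank reserves +€587B, Currency in circulation +€310B, Government deposits −€242B
Commercial banking system:
  Assets:      Reserves at CB +€587B, Securities −€213B, Foreign assets −€442B
  Liabilities: Checkable deposits −€68B
Change in total bank assets = -€68 billion.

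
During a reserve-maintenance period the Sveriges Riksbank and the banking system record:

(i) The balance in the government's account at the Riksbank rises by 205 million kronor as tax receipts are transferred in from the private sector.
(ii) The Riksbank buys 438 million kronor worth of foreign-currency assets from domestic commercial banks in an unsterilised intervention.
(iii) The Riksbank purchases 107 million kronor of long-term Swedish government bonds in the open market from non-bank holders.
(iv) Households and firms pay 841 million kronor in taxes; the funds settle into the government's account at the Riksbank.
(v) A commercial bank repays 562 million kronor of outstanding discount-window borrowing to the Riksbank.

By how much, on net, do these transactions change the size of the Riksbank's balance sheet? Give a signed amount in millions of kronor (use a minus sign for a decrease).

-17 million

Government account inflow 205 million kronor: only the composition of liabilities changes → 0.
FX purchase 438 million kronor: a Riksbank asset is acquired → +438M.
Asset purchase (from non-banks) 107 million kronor: a Riksbank asset is acquired → +107M.
Government account inflow 841 million kronor: only the composition of liabilities changes → 0.
Discount-window repayment 562 million kronor: a Riksbank asset is shed → −562M.
Net: 0 + 438 + 107 + 0 − 562 = -17 million.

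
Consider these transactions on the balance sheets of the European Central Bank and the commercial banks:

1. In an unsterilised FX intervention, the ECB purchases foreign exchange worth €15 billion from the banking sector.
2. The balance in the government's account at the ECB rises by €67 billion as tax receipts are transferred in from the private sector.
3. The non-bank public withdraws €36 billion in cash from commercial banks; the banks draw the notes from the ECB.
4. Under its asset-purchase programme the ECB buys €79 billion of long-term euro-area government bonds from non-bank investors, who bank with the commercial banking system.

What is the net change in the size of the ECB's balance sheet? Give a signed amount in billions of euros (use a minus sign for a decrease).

+€94 billion

FX purchase €15 billion: an ECB asset is acquired → +€15B.
Government account inflow €67 billion: only the composition of liabilities changes → 0.
Currency withdrawal €36 billion: only the composition of liabilities changes → 0.
Asset purchase (from non-banks) €79 billion: an ECB asset is acquired → +€79B.
Net: 15 + 0 + 0 + 79 = +€94 billion.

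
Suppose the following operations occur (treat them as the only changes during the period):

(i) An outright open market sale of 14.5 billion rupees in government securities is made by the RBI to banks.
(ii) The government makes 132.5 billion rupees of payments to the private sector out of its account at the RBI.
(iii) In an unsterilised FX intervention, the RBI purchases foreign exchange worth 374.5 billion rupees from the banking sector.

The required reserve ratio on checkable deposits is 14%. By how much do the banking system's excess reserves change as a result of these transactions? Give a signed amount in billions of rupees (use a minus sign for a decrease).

+473.95 billion

OMO sale (to banks) 14.5 billion rupees: reserves −14.5B, deposits 0.
Government spending 132.5 billion rupees: reserves +132.5B, deposits +132.5B.
FX purchase 374.5 billion rupees: reserves +374.5B, deposits 0.
Totals: Δreserves = +492.5B, Δdeposits = +132.5B.
Δrequired reserves = 14% × +132.5B = +18.55B.
Δexcess reserves = Δreserves − Δrequired = +492.5B − (+18.55B) = +473.95 billion.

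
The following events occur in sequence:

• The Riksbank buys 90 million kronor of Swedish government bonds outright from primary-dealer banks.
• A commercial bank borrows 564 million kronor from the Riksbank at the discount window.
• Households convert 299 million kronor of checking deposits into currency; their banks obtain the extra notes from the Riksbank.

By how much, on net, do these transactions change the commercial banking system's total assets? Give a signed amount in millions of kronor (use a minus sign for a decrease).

Riksbank balance sheet:
  Assets:      Securities +90M, Loans to banks +564M
  Liabilities: Bank reserves +355M, Currency in circulation +299M
Commercial banking system:
  Assets:      Reserves at CB +355M, Securities −90M
  Liabilities: Checkable deposits −299M, Borrowings from CB +564M
Change in total bank assets = +265 million.

+265 million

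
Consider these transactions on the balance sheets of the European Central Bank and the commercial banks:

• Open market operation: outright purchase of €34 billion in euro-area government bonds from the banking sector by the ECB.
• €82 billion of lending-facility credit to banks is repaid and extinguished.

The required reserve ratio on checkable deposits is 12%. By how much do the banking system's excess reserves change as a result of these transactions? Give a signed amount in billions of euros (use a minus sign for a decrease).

OMO purchase (from banks) €34 billion: reserves +€34B, deposits 0.
Discount-window repayment €82 billion: reserves −€82B, deposits 0.
Totals: Δreserves = −€48B, Δdeposits = 0.
Δrequired reserves = 12% × 0 = 0.
Δexcess reserves = Δreserves − Δrequired = −€48B − (0) = -€48 billion.

-€48 billion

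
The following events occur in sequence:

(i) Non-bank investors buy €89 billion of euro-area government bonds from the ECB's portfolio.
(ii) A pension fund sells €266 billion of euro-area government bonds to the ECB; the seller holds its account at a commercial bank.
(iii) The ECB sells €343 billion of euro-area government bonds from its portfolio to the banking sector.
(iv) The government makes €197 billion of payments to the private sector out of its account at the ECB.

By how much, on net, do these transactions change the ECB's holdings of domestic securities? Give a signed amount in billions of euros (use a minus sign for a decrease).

Asset sale (to non-banks) €89 billion: securities removed from the ECB's portfolio → −€89B.
Asset purchase (from non-banks) €266 billion: securities added to the ECB's portfolio → +€266B.
OMO sale (to banks) €343 billion: securities removed from the ECB's portfolio → −€343B.
Government spending €197 billion: the ECB's securities portfolio is untouched → 0.
Net: −89 + 266 − 343 + 0 = -€166 billion.

-€166 billion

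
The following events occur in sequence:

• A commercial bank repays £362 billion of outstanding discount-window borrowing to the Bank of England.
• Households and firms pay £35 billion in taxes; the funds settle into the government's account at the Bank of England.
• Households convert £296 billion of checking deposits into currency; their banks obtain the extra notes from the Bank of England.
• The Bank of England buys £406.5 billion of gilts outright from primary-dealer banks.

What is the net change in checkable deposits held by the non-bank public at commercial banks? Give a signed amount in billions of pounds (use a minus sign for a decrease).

Bank of England balance sheet:
  Assets:      Securities +£406.5B, Loans to banks −£362B
  Liabilities: Bank reserves −£286.5B, Currency in circulation +£296B, Government deposits +£35B
Commercial banking system:
  Assets:      Reserves at CB −£286.5B, Securities −£406.5B
  Liabilities: Checkable deposits −£331B, Borrowings from CB −£362B
So the change in checkable deposits held by the non-bank public at commercial banks is -£331 billion.

-£331 billion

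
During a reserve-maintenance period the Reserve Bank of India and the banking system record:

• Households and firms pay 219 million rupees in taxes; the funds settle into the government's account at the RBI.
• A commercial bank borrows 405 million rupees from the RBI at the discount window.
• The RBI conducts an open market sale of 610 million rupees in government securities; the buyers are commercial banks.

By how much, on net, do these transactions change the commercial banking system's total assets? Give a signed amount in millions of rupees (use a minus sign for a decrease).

+186 million

RBI balance sheet:
  Assets:      Securities −610M, Loans to banks +405M
  Liabilities: Bank reserves −424M, Government deposits +219M
Commercial banking system:
  Assets:      Reserves at CB −424M, Securities +610M
  Liabilities: Checkable deposits −219M, Borrowings from CB +405M
Change in total bank assets = +186 million.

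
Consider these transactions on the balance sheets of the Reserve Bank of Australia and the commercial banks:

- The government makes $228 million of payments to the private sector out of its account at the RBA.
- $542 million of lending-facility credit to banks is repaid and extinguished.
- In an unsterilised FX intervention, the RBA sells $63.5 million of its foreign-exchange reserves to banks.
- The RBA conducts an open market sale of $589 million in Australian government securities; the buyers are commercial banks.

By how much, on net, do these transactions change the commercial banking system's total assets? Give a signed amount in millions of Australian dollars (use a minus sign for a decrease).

RBA balance sheet:
  Assets:      Securities −$589M, Loans to banks −$542M, Foreign assets −$63.5M
  Liabilities: Bank reserves −$966.5M, Government deposits −$228M
Commercial banking system:
  Assets:      Reserves at CB −$966.5M, Securities +$589M, Foreign assets +$63.5M
  Liabilities: Checkable deposits +$228M, Borrowings from CB −$542M
Change in total bank assets = -$314 million.

-$314 million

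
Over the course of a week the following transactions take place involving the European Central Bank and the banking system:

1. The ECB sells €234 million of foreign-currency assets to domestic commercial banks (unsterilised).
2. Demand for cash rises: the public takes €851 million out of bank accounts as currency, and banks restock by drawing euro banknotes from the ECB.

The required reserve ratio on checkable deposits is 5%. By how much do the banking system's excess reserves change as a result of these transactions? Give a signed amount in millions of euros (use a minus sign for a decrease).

-€1042.45 million

FX sale €234 million: reserves −€234M, deposits 0.
Currency withdrawal €851 million: reserves −€851M, deposits −€851M.
Totals: Δreserves = −€1085M, Δdeposits = −€851M.
Δrequired reserves = 5% × −€851M = −€42.55M.
Δexcess reserves = Δreserves − Δrequired = −€1085M − (−€42.55M) = -€1042.45 million.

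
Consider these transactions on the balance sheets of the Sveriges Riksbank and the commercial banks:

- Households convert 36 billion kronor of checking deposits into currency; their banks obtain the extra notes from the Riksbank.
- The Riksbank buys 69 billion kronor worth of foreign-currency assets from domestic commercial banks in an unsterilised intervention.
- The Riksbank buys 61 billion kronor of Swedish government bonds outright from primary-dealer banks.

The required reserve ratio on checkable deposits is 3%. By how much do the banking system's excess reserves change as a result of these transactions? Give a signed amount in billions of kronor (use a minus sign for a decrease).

Currency withdrawal 36 billion kronor: reserves −36B, deposits −36B.
FX purchase 69 billion kronor: reserves +69B, deposits 0.
OMO purchase (from banks) 61 billion kronor: reserves +61B, deposits 0.
Totals: Δreserves = +94B, Δdeposits = −36B.
Δrequired reserves = 3% × −36B = −1.08B.
Δexcess reserves = Δreserves − Δrequired = +94B − (−1.08B) = +95.08 billion.

+95.08 billion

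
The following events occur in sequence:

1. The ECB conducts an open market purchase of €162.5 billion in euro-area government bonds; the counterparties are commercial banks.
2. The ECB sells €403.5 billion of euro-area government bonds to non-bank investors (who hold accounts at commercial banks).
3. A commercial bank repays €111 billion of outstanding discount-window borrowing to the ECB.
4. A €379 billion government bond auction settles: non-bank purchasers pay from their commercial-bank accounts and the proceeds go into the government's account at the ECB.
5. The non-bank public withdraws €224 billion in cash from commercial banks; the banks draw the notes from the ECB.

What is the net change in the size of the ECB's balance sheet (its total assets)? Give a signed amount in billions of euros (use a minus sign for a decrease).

ECB balance sheet:
  Assets:      Securities −€241B, Loans to banks −€111B
  Liabilities: Bank reserves −€955B, Currency in circulation +€224B, Government deposits +€379B
Change in total ECB assets = -€352 billion.

-€352 billion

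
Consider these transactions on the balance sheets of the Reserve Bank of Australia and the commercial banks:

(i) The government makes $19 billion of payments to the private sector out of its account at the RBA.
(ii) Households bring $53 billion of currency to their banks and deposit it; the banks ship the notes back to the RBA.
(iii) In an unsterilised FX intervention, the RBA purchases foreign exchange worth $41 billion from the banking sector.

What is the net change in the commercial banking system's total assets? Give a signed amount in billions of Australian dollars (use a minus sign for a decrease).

Government spending $19 billion: bank balance sheets expand → +$19B.
Currency deposit $53 billion: bank balance sheets expand → +$53B.
FX purchase $41 billion: just an asset swap on bank balance sheets → 0.
Net: 19 + 53 + 0 = +$72 billion.

+$72 billion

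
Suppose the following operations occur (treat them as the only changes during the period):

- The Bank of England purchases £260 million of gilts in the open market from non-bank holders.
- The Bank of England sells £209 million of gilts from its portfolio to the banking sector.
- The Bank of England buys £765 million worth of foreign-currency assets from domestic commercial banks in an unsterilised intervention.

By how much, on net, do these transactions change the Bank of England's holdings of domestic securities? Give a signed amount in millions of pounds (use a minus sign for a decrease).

Bank of England balance sheet:
  Assets:      Securities +£51M, Foreign assets +£765M
  Liabilities: Bank reserves +£816M
Commercial banking system:
  Assets:      Reserves at CB +£816M, Securities +£209M, Foreign assets −£765M
  Liabilities: Checkable deposits +£260M
So the change in the Bank of England's holdings of domestic securities is +£51 million.

+£51 million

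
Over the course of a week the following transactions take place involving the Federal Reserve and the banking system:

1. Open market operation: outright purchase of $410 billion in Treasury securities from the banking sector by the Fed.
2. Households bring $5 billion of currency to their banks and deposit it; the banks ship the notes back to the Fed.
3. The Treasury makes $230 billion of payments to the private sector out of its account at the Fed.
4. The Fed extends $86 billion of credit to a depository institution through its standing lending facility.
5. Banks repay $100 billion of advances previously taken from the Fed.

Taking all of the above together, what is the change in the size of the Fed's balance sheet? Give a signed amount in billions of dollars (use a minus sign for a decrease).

OMO purchase (from banks) $410 billion: a Fed asset is acquired → +$410B.
Currency deposit $5 billion: only the composition of liabilities changes → 0.
Government spending $230 billion: only the composition of liabilities changes → 0.
Discount-window loan $86 billion: a Fed asset is acquired → +$86B.
Discount-window repayment $100 billion: a Fed asset is shed → −$100B.
Net: 410 + 0 + 0 + 86 − 100 = +$396 billion.

+$396 billion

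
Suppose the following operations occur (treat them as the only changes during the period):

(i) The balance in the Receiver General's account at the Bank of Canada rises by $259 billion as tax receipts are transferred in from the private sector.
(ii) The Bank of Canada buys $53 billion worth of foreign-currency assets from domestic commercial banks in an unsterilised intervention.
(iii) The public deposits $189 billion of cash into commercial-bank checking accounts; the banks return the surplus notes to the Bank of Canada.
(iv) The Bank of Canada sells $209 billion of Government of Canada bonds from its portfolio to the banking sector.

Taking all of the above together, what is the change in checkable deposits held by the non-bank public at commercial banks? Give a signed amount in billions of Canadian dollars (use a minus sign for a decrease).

Government account inflow $259 billion: non-bank counterparties' bank balances fall → −$259B.
FX purchase $53 billion: the counterparty is a bank, so public deposits are unchanged → 0.
Currency deposit $189 billion: non-bank counterparties' bank balances rise → +$189B.
OMO sale (to banks) $209 billion: the counterparty is a bank, so public deposits are unchanged → 0.
Net: −259 + 0 + 189 + 0 = -$70 billion.

-$70 billion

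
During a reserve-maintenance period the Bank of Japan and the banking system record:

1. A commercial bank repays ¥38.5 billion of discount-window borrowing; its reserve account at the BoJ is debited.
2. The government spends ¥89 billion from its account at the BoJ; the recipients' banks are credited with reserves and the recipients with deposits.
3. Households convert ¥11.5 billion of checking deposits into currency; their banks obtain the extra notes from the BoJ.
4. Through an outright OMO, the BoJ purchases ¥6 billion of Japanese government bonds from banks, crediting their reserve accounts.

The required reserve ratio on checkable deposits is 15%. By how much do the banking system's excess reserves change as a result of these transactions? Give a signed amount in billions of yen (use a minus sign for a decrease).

+¥33.375 billion

Discount-window repayment ¥38.5 billion: reserves −¥38.5B, deposits 0.
Government spending ¥89 billion: reserves +¥89B, deposits +¥89B.
Currency withdrawal ¥11.5 billion: reserves −¥11.5B, deposits −¥11.5B.
OMO purchase (from banks) ¥6 billion: reserves +¥6B, deposits 0.
Totals: Δreserves = +¥45B, Δdeposits = +¥77.5B.
Δrequired reserves = 15% × +¥77.5B = +¥11.625B.
Δexcess reserves = Δreserves − Δrequired = +¥45B − (+¥11.625B) = +¥33.375 billion.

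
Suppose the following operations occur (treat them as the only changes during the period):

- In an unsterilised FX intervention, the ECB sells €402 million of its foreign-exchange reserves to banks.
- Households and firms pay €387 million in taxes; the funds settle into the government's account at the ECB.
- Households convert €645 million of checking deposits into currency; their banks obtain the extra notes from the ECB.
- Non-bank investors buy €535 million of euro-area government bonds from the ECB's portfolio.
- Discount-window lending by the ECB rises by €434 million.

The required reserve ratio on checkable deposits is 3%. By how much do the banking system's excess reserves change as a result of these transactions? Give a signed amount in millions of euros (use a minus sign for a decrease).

-€1487.99 million

FX sale €402 million: reserves −€402M, deposits 0.
Government account inflow €387 million: reserves −€387M, deposits −€387M.
Currency withdrawal €645 million: reserves −€645M, deposits −€645M.
Asset sale (to non-banks) €535 million: reserves −€535M, deposits −€535M.
Discount-window loan €434 million: reserves +€434M, deposits 0.
Totals: Δreserves = −€1535M, Δdeposits = −€1567M.
Δrequired reserves = 3% × −€1567M = −€47.01M.
Δexcess reserves = Δreserves − Δrequired = −€1535M − (−€47.01M) = -€1487.99 million.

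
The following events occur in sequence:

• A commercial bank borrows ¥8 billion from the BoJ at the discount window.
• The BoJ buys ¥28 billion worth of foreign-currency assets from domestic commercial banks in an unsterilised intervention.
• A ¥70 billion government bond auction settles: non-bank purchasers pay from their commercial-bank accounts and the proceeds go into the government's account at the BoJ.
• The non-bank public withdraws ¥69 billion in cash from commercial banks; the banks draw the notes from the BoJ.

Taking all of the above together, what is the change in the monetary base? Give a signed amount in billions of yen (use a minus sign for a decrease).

-¥34 billion

BoJ balance sheet:
  Assets:      Loans to banks +¥8B, Foreign assets +¥28B
  Liabilities: Bank reserves −¥103B, Currency in circulation +¥69B, Government deposits +¥70B
Commercial banking system:
  Assets:      Reserves at CB −¥103B, Foreign assets −¥28B
  Liabilities: Checkable deposits −¥139B, Borrowings from CB +¥8B
Monetary base = currency + reserves: +¥69B + (−¥103B) = -¥34 billion.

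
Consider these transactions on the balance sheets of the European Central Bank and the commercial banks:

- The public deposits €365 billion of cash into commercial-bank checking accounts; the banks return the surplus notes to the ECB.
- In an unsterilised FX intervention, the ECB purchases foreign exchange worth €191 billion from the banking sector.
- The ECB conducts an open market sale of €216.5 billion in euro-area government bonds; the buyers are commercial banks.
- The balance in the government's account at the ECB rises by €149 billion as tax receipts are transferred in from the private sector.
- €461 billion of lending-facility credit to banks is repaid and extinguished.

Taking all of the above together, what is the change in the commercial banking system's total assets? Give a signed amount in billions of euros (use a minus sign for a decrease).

-€245 billion

Currency deposit €365 billion: bank balance sheets expand → +€365B.
FX purchase €191 billion: just an asset swap on bank balance sheets → 0.
OMO sale (to banks) €216.5 billion: just an asset swap on bank balance sheets → 0.
Government account inflow €149 billion: bank balance sheets shrink → −€149B.
Discount-window repayment €461 billion: bank balance sheets shrink → −€461B.
Net: 365 + 0 + 0 − 149 − 461 = -€245 billion.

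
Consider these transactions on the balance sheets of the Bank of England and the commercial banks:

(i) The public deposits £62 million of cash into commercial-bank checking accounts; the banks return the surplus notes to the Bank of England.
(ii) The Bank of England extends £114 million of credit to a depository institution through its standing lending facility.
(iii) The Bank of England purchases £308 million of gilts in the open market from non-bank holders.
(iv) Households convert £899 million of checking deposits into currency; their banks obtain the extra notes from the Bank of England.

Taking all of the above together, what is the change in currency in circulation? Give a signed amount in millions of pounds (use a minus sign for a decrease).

Currency deposit £62 million: notes return to the central bank → −£62M.
Discount-window loan £114 million: no currency enters or leaves circulation → 0.
Asset purchase (from non-banks) £308 million: no currency enters or leaves circulation → 0.
Currency withdrawal £899 million: notes leave the central bank → +£899M.
Net: −62 + 0 + 0 + 899 = +£837 million.

+£837 million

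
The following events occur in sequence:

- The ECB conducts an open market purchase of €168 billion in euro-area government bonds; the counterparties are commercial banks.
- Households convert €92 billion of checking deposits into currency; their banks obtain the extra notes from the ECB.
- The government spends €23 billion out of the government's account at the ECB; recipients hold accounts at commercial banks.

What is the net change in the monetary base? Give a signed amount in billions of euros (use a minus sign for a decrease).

+€191 billion

ECB balance sheet:
  Assets:      Securities +€168B
  Liabilities: Bank reserves +€99B, Currency in circulation +€92B, Government deposits −€23B
Commercial banking system:
  Assets:      Reserves at CB +€99B, Securities −€168B
  Liabilities: Checkable deposits −€69B
Monetary base = currency + reserves: +€92B + (+€99B) = +€191 billion.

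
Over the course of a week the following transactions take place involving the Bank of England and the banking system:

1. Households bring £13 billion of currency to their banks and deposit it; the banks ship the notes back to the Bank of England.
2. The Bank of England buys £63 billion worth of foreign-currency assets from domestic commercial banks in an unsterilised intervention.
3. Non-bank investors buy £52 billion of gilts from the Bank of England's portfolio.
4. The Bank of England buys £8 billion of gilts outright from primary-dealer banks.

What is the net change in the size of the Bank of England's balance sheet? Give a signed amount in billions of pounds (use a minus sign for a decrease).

Bank of England balance sheet:
  Assets:      Securities −£44B, Foreign assets +£63B
  Liabilities: Bank reserves +£32B, Currency in circulation −£13B
Commercial banking system:
  Assets:      Reserves at CB +£32B, Securities −£8B, Foreign assets −£63B
  Liabilities: Checkable deposits −£39B
Change in total Bank of England assets = +£19 billion.

+£19 billion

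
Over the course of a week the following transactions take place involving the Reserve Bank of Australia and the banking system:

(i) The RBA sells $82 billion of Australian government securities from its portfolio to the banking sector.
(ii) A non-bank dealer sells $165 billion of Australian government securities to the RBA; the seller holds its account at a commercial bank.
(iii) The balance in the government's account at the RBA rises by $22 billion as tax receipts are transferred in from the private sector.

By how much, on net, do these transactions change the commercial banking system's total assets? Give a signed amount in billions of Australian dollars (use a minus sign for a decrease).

OMO sale (to banks) $82 billion: just an asset swap on bank balance sheets → 0.
Asset purchase (from non-banks) $165 billion: bank balance sheets expand → +$165B.
Government account inflow $22 billion: bank balance sheets shrink → −$22B.
Net: 0 + 165 − 22 = +$143 billion.

+$143 billion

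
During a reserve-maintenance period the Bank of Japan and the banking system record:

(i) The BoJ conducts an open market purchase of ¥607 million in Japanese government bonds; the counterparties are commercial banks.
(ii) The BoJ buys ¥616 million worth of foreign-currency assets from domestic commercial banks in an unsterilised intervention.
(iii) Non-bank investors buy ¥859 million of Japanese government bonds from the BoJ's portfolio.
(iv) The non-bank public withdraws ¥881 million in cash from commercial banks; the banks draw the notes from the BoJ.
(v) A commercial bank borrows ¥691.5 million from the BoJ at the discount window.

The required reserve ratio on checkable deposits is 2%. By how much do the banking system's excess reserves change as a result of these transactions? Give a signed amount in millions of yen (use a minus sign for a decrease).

OMO purchase (from banks) ¥607 million: reserves +¥607M, deposits 0.
FX purchase ¥616 million: reserves +¥616M, deposits 0.
Asset sale (to non-banks) ¥859 million: reserves −¥859M, deposits −¥859M.
Currency withdrawal ¥881 million: reserves −¥881M, deposits −¥881M.
Discount-window loan ¥691.5 million: reserves +¥691.5M, deposits 0.
Totals: Δreserves = +¥174.5M, Δdeposits = −¥1740M.
Δrequired reserves = 2% × −¥1740M = −¥34.8M.
Δexcess reserves = Δreserves − Δrequired = +¥174.5M − (−¥34.8M) = +¥209.3 million.

+¥209.3 million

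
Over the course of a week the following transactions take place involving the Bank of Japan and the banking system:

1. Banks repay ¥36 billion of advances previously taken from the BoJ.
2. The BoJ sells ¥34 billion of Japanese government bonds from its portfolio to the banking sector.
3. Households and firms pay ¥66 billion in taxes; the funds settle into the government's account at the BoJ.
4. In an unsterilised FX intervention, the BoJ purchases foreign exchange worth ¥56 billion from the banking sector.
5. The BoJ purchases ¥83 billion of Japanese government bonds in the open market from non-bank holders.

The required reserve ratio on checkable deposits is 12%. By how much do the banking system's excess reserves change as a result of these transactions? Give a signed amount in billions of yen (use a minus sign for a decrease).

+¥0.96 billion

Discount-window repayment ¥36 billion: reserves −¥36B, deposits 0.
OMO sale (to banks) ¥34 billion: reserves −¥34B, deposits 0.
Government account inflow ¥66 billion: reserves −¥66B, deposits −¥66B.
FX purchase ¥56 billion: reserves +¥56B, deposits 0.
Asset purchase (from non-banks) ¥83 billion: reserves +¥83B, deposits +¥83B.
Totals: Δreserves = +¥3B, Δdeposits = +¥17B.
Δrequired reserves = 12% × +¥17B = +¥2.04B.
Δexcess reserves = Δreserves − Δrequired = +¥3B − (+¥2.04B) = +¥0.96 billion.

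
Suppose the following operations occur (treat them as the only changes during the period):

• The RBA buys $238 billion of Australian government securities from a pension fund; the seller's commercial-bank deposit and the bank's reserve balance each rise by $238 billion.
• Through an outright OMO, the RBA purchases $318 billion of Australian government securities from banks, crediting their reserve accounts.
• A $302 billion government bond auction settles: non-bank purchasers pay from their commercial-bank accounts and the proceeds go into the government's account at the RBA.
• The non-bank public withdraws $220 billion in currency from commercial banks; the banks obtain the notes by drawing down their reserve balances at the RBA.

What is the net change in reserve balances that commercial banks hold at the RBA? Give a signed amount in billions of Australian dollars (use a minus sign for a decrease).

+$34 billion

RBA balance sheet:
  Assets:      Securities +$556B
  Liabilities: Bank reserves +$34B, Currency in circulation +$220B, Government deposits +$302B
So the change in reserve balances that commercial banks hold at the RBA is +$34 billion.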